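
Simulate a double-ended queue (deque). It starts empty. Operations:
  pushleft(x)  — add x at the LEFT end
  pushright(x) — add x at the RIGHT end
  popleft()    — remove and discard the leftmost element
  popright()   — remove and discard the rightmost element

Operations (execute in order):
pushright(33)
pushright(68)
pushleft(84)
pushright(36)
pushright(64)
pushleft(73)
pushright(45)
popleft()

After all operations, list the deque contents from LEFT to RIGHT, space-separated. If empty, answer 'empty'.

Answer: 84 33 68 36 64 45

Derivation:
pushright(33): [33]
pushright(68): [33, 68]
pushleft(84): [84, 33, 68]
pushright(36): [84, 33, 68, 36]
pushright(64): [84, 33, 68, 36, 64]
pushleft(73): [73, 84, 33, 68, 36, 64]
pushright(45): [73, 84, 33, 68, 36, 64, 45]
popleft(): [84, 33, 68, 36, 64, 45]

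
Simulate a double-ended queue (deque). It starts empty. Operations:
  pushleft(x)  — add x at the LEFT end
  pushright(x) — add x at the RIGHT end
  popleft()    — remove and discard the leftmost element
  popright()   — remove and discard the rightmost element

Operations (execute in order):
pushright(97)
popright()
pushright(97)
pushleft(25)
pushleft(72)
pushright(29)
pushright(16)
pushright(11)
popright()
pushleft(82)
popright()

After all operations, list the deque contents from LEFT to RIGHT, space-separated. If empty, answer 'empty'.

Answer: 82 72 25 97 29

Derivation:
pushright(97): [97]
popright(): []
pushright(97): [97]
pushleft(25): [25, 97]
pushleft(72): [72, 25, 97]
pushright(29): [72, 25, 97, 29]
pushright(16): [72, 25, 97, 29, 16]
pushright(11): [72, 25, 97, 29, 16, 11]
popright(): [72, 25, 97, 29, 16]
pushleft(82): [82, 72, 25, 97, 29, 16]
popright(): [82, 72, 25, 97, 29]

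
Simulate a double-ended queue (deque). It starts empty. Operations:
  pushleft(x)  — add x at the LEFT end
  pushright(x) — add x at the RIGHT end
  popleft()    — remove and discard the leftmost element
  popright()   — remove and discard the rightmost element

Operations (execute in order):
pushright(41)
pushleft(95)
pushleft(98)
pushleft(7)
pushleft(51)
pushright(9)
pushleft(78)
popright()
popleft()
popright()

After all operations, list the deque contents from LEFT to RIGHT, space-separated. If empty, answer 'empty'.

Answer: 51 7 98 95

Derivation:
pushright(41): [41]
pushleft(95): [95, 41]
pushleft(98): [98, 95, 41]
pushleft(7): [7, 98, 95, 41]
pushleft(51): [51, 7, 98, 95, 41]
pushright(9): [51, 7, 98, 95, 41, 9]
pushleft(78): [78, 51, 7, 98, 95, 41, 9]
popright(): [78, 51, 7, 98, 95, 41]
popleft(): [51, 7, 98, 95, 41]
popright(): [51, 7, 98, 95]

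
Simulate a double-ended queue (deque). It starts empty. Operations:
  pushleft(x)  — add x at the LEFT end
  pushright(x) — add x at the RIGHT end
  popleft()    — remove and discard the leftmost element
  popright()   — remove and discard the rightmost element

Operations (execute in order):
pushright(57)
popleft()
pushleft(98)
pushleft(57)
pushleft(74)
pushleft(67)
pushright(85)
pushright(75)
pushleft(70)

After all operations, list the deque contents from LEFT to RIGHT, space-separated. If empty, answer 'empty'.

Answer: 70 67 74 57 98 85 75

Derivation:
pushright(57): [57]
popleft(): []
pushleft(98): [98]
pushleft(57): [57, 98]
pushleft(74): [74, 57, 98]
pushleft(67): [67, 74, 57, 98]
pushright(85): [67, 74, 57, 98, 85]
pushright(75): [67, 74, 57, 98, 85, 75]
pushleft(70): [70, 67, 74, 57, 98, 85, 75]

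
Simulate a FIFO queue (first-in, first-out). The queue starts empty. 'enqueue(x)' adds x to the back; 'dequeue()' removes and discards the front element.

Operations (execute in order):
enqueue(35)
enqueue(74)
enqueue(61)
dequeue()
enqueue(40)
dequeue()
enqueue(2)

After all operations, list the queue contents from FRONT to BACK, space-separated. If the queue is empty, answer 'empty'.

Answer: 61 40 2

Derivation:
enqueue(35): [35]
enqueue(74): [35, 74]
enqueue(61): [35, 74, 61]
dequeue(): [74, 61]
enqueue(40): [74, 61, 40]
dequeue(): [61, 40]
enqueue(2): [61, 40, 2]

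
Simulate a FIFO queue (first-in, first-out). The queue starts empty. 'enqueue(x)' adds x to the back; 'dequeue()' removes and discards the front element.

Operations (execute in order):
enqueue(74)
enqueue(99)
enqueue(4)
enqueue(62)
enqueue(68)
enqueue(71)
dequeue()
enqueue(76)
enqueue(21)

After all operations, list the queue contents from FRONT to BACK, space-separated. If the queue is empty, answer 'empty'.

enqueue(74): [74]
enqueue(99): [74, 99]
enqueue(4): [74, 99, 4]
enqueue(62): [74, 99, 4, 62]
enqueue(68): [74, 99, 4, 62, 68]
enqueue(71): [74, 99, 4, 62, 68, 71]
dequeue(): [99, 4, 62, 68, 71]
enqueue(76): [99, 4, 62, 68, 71, 76]
enqueue(21): [99, 4, 62, 68, 71, 76, 21]

Answer: 99 4 62 68 71 76 21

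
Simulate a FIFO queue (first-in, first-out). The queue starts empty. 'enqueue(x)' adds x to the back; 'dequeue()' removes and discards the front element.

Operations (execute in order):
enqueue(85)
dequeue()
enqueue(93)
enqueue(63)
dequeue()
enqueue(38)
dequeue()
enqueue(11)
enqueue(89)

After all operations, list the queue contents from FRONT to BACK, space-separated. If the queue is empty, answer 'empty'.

Answer: 38 11 89

Derivation:
enqueue(85): [85]
dequeue(): []
enqueue(93): [93]
enqueue(63): [93, 63]
dequeue(): [63]
enqueue(38): [63, 38]
dequeue(): [38]
enqueue(11): [38, 11]
enqueue(89): [38, 11, 89]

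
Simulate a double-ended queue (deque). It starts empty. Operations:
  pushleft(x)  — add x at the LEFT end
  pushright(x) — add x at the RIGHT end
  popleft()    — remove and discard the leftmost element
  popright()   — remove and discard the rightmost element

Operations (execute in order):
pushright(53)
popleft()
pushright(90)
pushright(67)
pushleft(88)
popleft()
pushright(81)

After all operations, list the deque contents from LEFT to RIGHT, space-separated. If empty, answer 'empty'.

Answer: 90 67 81

Derivation:
pushright(53): [53]
popleft(): []
pushright(90): [90]
pushright(67): [90, 67]
pushleft(88): [88, 90, 67]
popleft(): [90, 67]
pushright(81): [90, 67, 81]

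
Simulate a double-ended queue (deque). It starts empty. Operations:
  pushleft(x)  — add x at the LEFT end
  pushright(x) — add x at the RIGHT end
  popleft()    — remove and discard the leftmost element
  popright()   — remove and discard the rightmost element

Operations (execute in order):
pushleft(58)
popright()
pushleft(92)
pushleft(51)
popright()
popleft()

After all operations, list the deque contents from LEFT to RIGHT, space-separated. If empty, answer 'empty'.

pushleft(58): [58]
popright(): []
pushleft(92): [92]
pushleft(51): [51, 92]
popright(): [51]
popleft(): []

Answer: empty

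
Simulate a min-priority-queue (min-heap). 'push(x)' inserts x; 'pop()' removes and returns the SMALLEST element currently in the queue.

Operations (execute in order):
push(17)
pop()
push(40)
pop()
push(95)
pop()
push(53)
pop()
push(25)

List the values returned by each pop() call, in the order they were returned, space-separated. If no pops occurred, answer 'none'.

Answer: 17 40 95 53

Derivation:
push(17): heap contents = [17]
pop() → 17: heap contents = []
push(40): heap contents = [40]
pop() → 40: heap contents = []
push(95): heap contents = [95]
pop() → 95: heap contents = []
push(53): heap contents = [53]
pop() → 53: heap contents = []
push(25): heap contents = [25]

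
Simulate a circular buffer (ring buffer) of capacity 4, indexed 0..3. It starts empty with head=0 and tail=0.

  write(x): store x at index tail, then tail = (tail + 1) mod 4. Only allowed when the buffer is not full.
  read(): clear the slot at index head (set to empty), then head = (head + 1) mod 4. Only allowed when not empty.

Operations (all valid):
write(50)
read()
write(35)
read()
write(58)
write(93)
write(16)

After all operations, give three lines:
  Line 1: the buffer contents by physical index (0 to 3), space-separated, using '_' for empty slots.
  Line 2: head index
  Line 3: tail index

Answer: 16 _ 58 93
2
1

Derivation:
write(50): buf=[50 _ _ _], head=0, tail=1, size=1
read(): buf=[_ _ _ _], head=1, tail=1, size=0
write(35): buf=[_ 35 _ _], head=1, tail=2, size=1
read(): buf=[_ _ _ _], head=2, tail=2, size=0
write(58): buf=[_ _ 58 _], head=2, tail=3, size=1
write(93): buf=[_ _ 58 93], head=2, tail=0, size=2
write(16): buf=[16 _ 58 93], head=2, tail=1, size=3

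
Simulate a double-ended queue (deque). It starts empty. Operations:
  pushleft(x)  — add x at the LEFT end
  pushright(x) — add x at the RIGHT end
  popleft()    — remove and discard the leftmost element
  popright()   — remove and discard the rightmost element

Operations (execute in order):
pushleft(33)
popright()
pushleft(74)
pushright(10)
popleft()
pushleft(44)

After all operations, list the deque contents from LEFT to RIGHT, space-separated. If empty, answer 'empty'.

pushleft(33): [33]
popright(): []
pushleft(74): [74]
pushright(10): [74, 10]
popleft(): [10]
pushleft(44): [44, 10]

Answer: 44 10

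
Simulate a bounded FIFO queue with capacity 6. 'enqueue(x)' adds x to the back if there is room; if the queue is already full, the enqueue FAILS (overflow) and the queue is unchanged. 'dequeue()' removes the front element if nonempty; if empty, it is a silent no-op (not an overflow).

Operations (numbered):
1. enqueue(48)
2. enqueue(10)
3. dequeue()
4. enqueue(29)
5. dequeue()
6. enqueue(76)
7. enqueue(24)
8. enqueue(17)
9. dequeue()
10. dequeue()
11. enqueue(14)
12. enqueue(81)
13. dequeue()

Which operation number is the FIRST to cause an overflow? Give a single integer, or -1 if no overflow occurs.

1. enqueue(48): size=1
2. enqueue(10): size=2
3. dequeue(): size=1
4. enqueue(29): size=2
5. dequeue(): size=1
6. enqueue(76): size=2
7. enqueue(24): size=3
8. enqueue(17): size=4
9. dequeue(): size=3
10. dequeue(): size=2
11. enqueue(14): size=3
12. enqueue(81): size=4
13. dequeue(): size=3

Answer: -1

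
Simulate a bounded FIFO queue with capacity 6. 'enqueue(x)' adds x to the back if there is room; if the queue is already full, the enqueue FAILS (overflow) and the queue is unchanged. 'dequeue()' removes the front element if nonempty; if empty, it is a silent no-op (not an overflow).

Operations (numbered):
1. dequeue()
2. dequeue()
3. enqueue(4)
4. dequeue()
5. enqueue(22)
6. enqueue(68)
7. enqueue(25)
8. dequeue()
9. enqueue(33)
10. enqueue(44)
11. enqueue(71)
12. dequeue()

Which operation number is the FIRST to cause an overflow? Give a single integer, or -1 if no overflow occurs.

1. dequeue(): empty, no-op, size=0
2. dequeue(): empty, no-op, size=0
3. enqueue(4): size=1
4. dequeue(): size=0
5. enqueue(22): size=1
6. enqueue(68): size=2
7. enqueue(25): size=3
8. dequeue(): size=2
9. enqueue(33): size=3
10. enqueue(44): size=4
11. enqueue(71): size=5
12. dequeue(): size=4

Answer: -1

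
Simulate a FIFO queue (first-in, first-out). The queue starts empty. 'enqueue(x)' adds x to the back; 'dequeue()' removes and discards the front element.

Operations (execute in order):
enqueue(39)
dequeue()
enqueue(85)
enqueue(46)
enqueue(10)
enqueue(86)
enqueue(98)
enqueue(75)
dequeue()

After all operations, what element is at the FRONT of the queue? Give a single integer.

enqueue(39): queue = [39]
dequeue(): queue = []
enqueue(85): queue = [85]
enqueue(46): queue = [85, 46]
enqueue(10): queue = [85, 46, 10]
enqueue(86): queue = [85, 46, 10, 86]
enqueue(98): queue = [85, 46, 10, 86, 98]
enqueue(75): queue = [85, 46, 10, 86, 98, 75]
dequeue(): queue = [46, 10, 86, 98, 75]

Answer: 46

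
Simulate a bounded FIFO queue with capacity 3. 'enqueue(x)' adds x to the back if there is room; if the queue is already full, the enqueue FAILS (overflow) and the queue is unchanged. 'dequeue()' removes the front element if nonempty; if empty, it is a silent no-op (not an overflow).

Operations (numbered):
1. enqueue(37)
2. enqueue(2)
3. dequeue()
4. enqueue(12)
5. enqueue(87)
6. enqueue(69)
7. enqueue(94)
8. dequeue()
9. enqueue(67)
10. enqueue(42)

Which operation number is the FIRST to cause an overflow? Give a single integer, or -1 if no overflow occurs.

1. enqueue(37): size=1
2. enqueue(2): size=2
3. dequeue(): size=1
4. enqueue(12): size=2
5. enqueue(87): size=3
6. enqueue(69): size=3=cap → OVERFLOW (fail)
7. enqueue(94): size=3=cap → OVERFLOW (fail)
8. dequeue(): size=2
9. enqueue(67): size=3
10. enqueue(42): size=3=cap → OVERFLOW (fail)

Answer: 6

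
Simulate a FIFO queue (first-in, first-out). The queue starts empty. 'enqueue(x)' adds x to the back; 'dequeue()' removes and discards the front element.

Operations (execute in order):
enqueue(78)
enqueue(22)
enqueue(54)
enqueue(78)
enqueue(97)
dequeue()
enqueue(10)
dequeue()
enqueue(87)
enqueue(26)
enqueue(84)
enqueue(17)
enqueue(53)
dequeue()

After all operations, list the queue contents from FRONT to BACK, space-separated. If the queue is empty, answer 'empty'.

Answer: 78 97 10 87 26 84 17 53

Derivation:
enqueue(78): [78]
enqueue(22): [78, 22]
enqueue(54): [78, 22, 54]
enqueue(78): [78, 22, 54, 78]
enqueue(97): [78, 22, 54, 78, 97]
dequeue(): [22, 54, 78, 97]
enqueue(10): [22, 54, 78, 97, 10]
dequeue(): [54, 78, 97, 10]
enqueue(87): [54, 78, 97, 10, 87]
enqueue(26): [54, 78, 97, 10, 87, 26]
enqueue(84): [54, 78, 97, 10, 87, 26, 84]
enqueue(17): [54, 78, 97, 10, 87, 26, 84, 17]
enqueue(53): [54, 78, 97, 10, 87, 26, 84, 17, 53]
dequeue(): [78, 97, 10, 87, 26, 84, 17, 53]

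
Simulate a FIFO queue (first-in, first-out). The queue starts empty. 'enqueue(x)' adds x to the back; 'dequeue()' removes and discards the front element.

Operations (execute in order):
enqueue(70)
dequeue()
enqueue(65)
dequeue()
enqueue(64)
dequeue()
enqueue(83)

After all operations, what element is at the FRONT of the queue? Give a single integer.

enqueue(70): queue = [70]
dequeue(): queue = []
enqueue(65): queue = [65]
dequeue(): queue = []
enqueue(64): queue = [64]
dequeue(): queue = []
enqueue(83): queue = [83]

Answer: 83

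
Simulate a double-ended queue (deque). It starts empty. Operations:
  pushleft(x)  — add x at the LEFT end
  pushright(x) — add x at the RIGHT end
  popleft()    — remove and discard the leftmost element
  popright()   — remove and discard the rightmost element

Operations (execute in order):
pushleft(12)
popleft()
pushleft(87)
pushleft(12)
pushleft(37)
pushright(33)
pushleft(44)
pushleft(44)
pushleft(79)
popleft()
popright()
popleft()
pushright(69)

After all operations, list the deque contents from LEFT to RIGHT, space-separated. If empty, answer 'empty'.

pushleft(12): [12]
popleft(): []
pushleft(87): [87]
pushleft(12): [12, 87]
pushleft(37): [37, 12, 87]
pushright(33): [37, 12, 87, 33]
pushleft(44): [44, 37, 12, 87, 33]
pushleft(44): [44, 44, 37, 12, 87, 33]
pushleft(79): [79, 44, 44, 37, 12, 87, 33]
popleft(): [44, 44, 37, 12, 87, 33]
popright(): [44, 44, 37, 12, 87]
popleft(): [44, 37, 12, 87]
pushright(69): [44, 37, 12, 87, 69]

Answer: 44 37 12 87 69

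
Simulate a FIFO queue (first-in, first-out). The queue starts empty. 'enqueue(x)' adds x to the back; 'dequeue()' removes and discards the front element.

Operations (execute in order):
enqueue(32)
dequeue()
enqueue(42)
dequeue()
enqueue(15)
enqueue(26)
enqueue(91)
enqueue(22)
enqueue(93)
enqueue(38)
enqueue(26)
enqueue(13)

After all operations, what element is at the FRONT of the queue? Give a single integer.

Answer: 15

Derivation:
enqueue(32): queue = [32]
dequeue(): queue = []
enqueue(42): queue = [42]
dequeue(): queue = []
enqueue(15): queue = [15]
enqueue(26): queue = [15, 26]
enqueue(91): queue = [15, 26, 91]
enqueue(22): queue = [15, 26, 91, 22]
enqueue(93): queue = [15, 26, 91, 22, 93]
enqueue(38): queue = [15, 26, 91, 22, 93, 38]
enqueue(26): queue = [15, 26, 91, 22, 93, 38, 26]
enqueue(13): queue = [15, 26, 91, 22, 93, 38, 26, 13]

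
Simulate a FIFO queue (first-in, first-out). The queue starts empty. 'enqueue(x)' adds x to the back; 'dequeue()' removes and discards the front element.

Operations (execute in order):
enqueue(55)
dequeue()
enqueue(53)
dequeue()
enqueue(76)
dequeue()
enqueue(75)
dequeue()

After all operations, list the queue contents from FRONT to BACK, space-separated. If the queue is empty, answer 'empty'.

enqueue(55): [55]
dequeue(): []
enqueue(53): [53]
dequeue(): []
enqueue(76): [76]
dequeue(): []
enqueue(75): [75]
dequeue(): []

Answer: empty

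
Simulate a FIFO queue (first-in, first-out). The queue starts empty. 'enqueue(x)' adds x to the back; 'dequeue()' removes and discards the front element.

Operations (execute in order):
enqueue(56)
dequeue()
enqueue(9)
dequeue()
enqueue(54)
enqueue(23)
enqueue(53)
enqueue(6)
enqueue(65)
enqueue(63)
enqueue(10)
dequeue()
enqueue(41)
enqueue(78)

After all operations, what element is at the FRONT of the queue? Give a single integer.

enqueue(56): queue = [56]
dequeue(): queue = []
enqueue(9): queue = [9]
dequeue(): queue = []
enqueue(54): queue = [54]
enqueue(23): queue = [54, 23]
enqueue(53): queue = [54, 23, 53]
enqueue(6): queue = [54, 23, 53, 6]
enqueue(65): queue = [54, 23, 53, 6, 65]
enqueue(63): queue = [54, 23, 53, 6, 65, 63]
enqueue(10): queue = [54, 23, 53, 6, 65, 63, 10]
dequeue(): queue = [23, 53, 6, 65, 63, 10]
enqueue(41): queue = [23, 53, 6, 65, 63, 10, 41]
enqueue(78): queue = [23, 53, 6, 65, 63, 10, 41, 78]

Answer: 23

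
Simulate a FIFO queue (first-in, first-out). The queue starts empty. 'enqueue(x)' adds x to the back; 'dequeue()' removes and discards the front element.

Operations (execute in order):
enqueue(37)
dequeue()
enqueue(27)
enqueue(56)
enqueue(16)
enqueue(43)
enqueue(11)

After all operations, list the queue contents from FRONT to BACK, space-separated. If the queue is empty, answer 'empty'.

Answer: 27 56 16 43 11

Derivation:
enqueue(37): [37]
dequeue(): []
enqueue(27): [27]
enqueue(56): [27, 56]
enqueue(16): [27, 56, 16]
enqueue(43): [27, 56, 16, 43]
enqueue(11): [27, 56, 16, 43, 11]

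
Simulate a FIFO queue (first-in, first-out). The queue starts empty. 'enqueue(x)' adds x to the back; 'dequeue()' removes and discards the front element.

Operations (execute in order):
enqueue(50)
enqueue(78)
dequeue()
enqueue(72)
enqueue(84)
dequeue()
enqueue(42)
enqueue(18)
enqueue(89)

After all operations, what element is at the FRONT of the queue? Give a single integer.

Answer: 72

Derivation:
enqueue(50): queue = [50]
enqueue(78): queue = [50, 78]
dequeue(): queue = [78]
enqueue(72): queue = [78, 72]
enqueue(84): queue = [78, 72, 84]
dequeue(): queue = [72, 84]
enqueue(42): queue = [72, 84, 42]
enqueue(18): queue = [72, 84, 42, 18]
enqueue(89): queue = [72, 84, 42, 18, 89]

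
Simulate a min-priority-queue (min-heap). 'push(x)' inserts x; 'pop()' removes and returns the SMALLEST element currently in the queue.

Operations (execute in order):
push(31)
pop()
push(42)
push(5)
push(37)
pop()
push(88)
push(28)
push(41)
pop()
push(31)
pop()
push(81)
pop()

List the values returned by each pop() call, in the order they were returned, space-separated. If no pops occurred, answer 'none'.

push(31): heap contents = [31]
pop() → 31: heap contents = []
push(42): heap contents = [42]
push(5): heap contents = [5, 42]
push(37): heap contents = [5, 37, 42]
pop() → 5: heap contents = [37, 42]
push(88): heap contents = [37, 42, 88]
push(28): heap contents = [28, 37, 42, 88]
push(41): heap contents = [28, 37, 41, 42, 88]
pop() → 28: heap contents = [37, 41, 42, 88]
push(31): heap contents = [31, 37, 41, 42, 88]
pop() → 31: heap contents = [37, 41, 42, 88]
push(81): heap contents = [37, 41, 42, 81, 88]
pop() → 37: heap contents = [41, 42, 81, 88]

Answer: 31 5 28 31 37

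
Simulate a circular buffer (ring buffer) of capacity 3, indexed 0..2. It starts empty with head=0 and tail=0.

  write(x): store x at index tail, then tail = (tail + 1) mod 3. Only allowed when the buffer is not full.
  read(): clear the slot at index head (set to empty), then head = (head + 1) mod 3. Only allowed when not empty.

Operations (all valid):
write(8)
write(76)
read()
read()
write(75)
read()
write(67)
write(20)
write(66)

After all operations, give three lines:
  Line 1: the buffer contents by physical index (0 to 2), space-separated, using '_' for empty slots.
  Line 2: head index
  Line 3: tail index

write(8): buf=[8 _ _], head=0, tail=1, size=1
write(76): buf=[8 76 _], head=0, tail=2, size=2
read(): buf=[_ 76 _], head=1, tail=2, size=1
read(): buf=[_ _ _], head=2, tail=2, size=0
write(75): buf=[_ _ 75], head=2, tail=0, size=1
read(): buf=[_ _ _], head=0, tail=0, size=0
write(67): buf=[67 _ _], head=0, tail=1, size=1
write(20): buf=[67 20 _], head=0, tail=2, size=2
write(66): buf=[67 20 66], head=0, tail=0, size=3

Answer: 67 20 66
0
0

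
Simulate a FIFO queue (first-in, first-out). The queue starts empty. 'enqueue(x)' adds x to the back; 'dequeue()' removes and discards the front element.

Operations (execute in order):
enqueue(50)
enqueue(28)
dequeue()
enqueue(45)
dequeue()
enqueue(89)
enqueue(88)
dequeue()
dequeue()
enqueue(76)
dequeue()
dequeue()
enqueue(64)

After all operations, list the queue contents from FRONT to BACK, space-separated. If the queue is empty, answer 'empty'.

Answer: 64

Derivation:
enqueue(50): [50]
enqueue(28): [50, 28]
dequeue(): [28]
enqueue(45): [28, 45]
dequeue(): [45]
enqueue(89): [45, 89]
enqueue(88): [45, 89, 88]
dequeue(): [89, 88]
dequeue(): [88]
enqueue(76): [88, 76]
dequeue(): [76]
dequeue(): []
enqueue(64): [64]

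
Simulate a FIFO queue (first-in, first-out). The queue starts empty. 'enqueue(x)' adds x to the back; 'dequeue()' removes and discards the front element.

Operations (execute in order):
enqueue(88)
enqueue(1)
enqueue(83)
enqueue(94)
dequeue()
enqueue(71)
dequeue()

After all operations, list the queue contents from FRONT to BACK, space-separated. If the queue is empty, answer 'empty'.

enqueue(88): [88]
enqueue(1): [88, 1]
enqueue(83): [88, 1, 83]
enqueue(94): [88, 1, 83, 94]
dequeue(): [1, 83, 94]
enqueue(71): [1, 83, 94, 71]
dequeue(): [83, 94, 71]

Answer: 83 94 71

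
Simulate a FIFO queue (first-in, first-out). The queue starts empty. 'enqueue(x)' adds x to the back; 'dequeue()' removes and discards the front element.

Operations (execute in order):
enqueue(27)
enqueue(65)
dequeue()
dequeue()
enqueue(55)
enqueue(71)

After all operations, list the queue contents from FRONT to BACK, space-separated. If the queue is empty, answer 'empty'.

Answer: 55 71

Derivation:
enqueue(27): [27]
enqueue(65): [27, 65]
dequeue(): [65]
dequeue(): []
enqueue(55): [55]
enqueue(71): [55, 71]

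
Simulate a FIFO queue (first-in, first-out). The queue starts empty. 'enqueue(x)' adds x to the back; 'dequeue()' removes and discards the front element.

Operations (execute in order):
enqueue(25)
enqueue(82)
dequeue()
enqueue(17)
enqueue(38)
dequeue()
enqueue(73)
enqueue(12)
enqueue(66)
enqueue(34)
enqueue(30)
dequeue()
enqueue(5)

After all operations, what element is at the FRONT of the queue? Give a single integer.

enqueue(25): queue = [25]
enqueue(82): queue = [25, 82]
dequeue(): queue = [82]
enqueue(17): queue = [82, 17]
enqueue(38): queue = [82, 17, 38]
dequeue(): queue = [17, 38]
enqueue(73): queue = [17, 38, 73]
enqueue(12): queue = [17, 38, 73, 12]
enqueue(66): queue = [17, 38, 73, 12, 66]
enqueue(34): queue = [17, 38, 73, 12, 66, 34]
enqueue(30): queue = [17, 38, 73, 12, 66, 34, 30]
dequeue(): queue = [38, 73, 12, 66, 34, 30]
enqueue(5): queue = [38, 73, 12, 66, 34, 30, 5]

Answer: 38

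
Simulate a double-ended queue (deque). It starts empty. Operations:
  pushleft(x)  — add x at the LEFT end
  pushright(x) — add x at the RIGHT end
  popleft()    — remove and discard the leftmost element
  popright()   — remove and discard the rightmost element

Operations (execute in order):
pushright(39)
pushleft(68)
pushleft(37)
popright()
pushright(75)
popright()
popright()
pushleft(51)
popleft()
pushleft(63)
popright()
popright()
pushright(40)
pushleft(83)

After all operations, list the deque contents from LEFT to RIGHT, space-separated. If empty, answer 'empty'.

Answer: 83 40

Derivation:
pushright(39): [39]
pushleft(68): [68, 39]
pushleft(37): [37, 68, 39]
popright(): [37, 68]
pushright(75): [37, 68, 75]
popright(): [37, 68]
popright(): [37]
pushleft(51): [51, 37]
popleft(): [37]
pushleft(63): [63, 37]
popright(): [63]
popright(): []
pushright(40): [40]
pushleft(83): [83, 40]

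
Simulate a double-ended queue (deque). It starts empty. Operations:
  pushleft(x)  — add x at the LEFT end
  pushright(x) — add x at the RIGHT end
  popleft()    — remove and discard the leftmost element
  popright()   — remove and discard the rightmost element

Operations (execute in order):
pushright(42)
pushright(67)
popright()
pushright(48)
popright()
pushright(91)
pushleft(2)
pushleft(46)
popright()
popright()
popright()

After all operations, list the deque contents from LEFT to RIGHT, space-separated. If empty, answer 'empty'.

Answer: 46

Derivation:
pushright(42): [42]
pushright(67): [42, 67]
popright(): [42]
pushright(48): [42, 48]
popright(): [42]
pushright(91): [42, 91]
pushleft(2): [2, 42, 91]
pushleft(46): [46, 2, 42, 91]
popright(): [46, 2, 42]
popright(): [46, 2]
popright(): [46]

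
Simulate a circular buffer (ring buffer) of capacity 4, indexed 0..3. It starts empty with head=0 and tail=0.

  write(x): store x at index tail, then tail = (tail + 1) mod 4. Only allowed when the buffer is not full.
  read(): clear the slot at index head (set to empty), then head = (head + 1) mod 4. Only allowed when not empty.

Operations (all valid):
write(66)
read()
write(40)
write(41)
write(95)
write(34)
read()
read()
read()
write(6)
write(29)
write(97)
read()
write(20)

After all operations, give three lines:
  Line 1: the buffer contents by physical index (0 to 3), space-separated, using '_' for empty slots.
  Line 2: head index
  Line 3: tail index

write(66): buf=[66 _ _ _], head=0, tail=1, size=1
read(): buf=[_ _ _ _], head=1, tail=1, size=0
write(40): buf=[_ 40 _ _], head=1, tail=2, size=1
write(41): buf=[_ 40 41 _], head=1, tail=3, size=2
write(95): buf=[_ 40 41 95], head=1, tail=0, size=3
write(34): buf=[34 40 41 95], head=1, tail=1, size=4
read(): buf=[34 _ 41 95], head=2, tail=1, size=3
read(): buf=[34 _ _ 95], head=3, tail=1, size=2
read(): buf=[34 _ _ _], head=0, tail=1, size=1
write(6): buf=[34 6 _ _], head=0, tail=2, size=2
write(29): buf=[34 6 29 _], head=0, tail=3, size=3
write(97): buf=[34 6 29 97], head=0, tail=0, size=4
read(): buf=[_ 6 29 97], head=1, tail=0, size=3
write(20): buf=[20 6 29 97], head=1, tail=1, size=4

Answer: 20 6 29 97
1
1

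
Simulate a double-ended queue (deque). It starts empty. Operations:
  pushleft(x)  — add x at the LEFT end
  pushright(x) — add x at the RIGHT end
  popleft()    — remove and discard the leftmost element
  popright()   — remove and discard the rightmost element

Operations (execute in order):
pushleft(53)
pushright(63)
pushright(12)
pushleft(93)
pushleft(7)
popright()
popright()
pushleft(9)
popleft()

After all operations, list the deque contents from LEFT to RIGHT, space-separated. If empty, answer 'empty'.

pushleft(53): [53]
pushright(63): [53, 63]
pushright(12): [53, 63, 12]
pushleft(93): [93, 53, 63, 12]
pushleft(7): [7, 93, 53, 63, 12]
popright(): [7, 93, 53, 63]
popright(): [7, 93, 53]
pushleft(9): [9, 7, 93, 53]
popleft(): [7, 93, 53]

Answer: 7 93 53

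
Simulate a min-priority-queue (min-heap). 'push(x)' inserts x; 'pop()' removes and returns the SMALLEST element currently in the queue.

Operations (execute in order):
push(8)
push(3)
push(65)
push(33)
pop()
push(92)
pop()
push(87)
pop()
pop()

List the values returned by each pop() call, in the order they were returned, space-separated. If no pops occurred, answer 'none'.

push(8): heap contents = [8]
push(3): heap contents = [3, 8]
push(65): heap contents = [3, 8, 65]
push(33): heap contents = [3, 8, 33, 65]
pop() → 3: heap contents = [8, 33, 65]
push(92): heap contents = [8, 33, 65, 92]
pop() → 8: heap contents = [33, 65, 92]
push(87): heap contents = [33, 65, 87, 92]
pop() → 33: heap contents = [65, 87, 92]
pop() → 65: heap contents = [87, 92]

Answer: 3 8 33 65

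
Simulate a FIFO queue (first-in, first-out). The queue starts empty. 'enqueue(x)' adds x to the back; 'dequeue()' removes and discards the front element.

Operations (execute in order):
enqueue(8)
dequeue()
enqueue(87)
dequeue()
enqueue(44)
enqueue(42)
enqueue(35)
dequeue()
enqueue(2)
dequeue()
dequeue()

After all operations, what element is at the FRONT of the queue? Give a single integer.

enqueue(8): queue = [8]
dequeue(): queue = []
enqueue(87): queue = [87]
dequeue(): queue = []
enqueue(44): queue = [44]
enqueue(42): queue = [44, 42]
enqueue(35): queue = [44, 42, 35]
dequeue(): queue = [42, 35]
enqueue(2): queue = [42, 35, 2]
dequeue(): queue = [35, 2]
dequeue(): queue = [2]

Answer: 2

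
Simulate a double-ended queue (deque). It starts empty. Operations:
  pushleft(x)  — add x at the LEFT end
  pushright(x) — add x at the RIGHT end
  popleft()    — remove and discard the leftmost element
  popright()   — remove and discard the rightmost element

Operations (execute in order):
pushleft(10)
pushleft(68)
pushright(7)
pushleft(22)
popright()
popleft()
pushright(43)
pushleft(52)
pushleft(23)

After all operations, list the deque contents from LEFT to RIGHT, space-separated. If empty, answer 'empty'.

Answer: 23 52 68 10 43

Derivation:
pushleft(10): [10]
pushleft(68): [68, 10]
pushright(7): [68, 10, 7]
pushleft(22): [22, 68, 10, 7]
popright(): [22, 68, 10]
popleft(): [68, 10]
pushright(43): [68, 10, 43]
pushleft(52): [52, 68, 10, 43]
pushleft(23): [23, 52, 68, 10, 43]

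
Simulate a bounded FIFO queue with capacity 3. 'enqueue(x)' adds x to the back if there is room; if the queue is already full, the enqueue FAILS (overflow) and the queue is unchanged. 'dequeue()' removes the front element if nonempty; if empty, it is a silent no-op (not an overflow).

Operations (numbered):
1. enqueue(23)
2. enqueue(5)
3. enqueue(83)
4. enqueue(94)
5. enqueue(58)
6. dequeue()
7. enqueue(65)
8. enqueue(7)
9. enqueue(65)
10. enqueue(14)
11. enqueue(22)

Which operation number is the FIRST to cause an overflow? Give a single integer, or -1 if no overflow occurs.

1. enqueue(23): size=1
2. enqueue(5): size=2
3. enqueue(83): size=3
4. enqueue(94): size=3=cap → OVERFLOW (fail)
5. enqueue(58): size=3=cap → OVERFLOW (fail)
6. dequeue(): size=2
7. enqueue(65): size=3
8. enqueue(7): size=3=cap → OVERFLOW (fail)
9. enqueue(65): size=3=cap → OVERFLOW (fail)
10. enqueue(14): size=3=cap → OVERFLOW (fail)
11. enqueue(22): size=3=cap → OVERFLOW (fail)

Answer: 4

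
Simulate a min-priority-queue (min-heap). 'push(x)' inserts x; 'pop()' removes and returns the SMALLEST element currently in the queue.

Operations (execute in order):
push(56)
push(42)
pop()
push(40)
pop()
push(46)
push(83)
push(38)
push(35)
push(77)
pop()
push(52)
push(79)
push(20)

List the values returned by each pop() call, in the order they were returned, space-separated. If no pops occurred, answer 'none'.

push(56): heap contents = [56]
push(42): heap contents = [42, 56]
pop() → 42: heap contents = [56]
push(40): heap contents = [40, 56]
pop() → 40: heap contents = [56]
push(46): heap contents = [46, 56]
push(83): heap contents = [46, 56, 83]
push(38): heap contents = [38, 46, 56, 83]
push(35): heap contents = [35, 38, 46, 56, 83]
push(77): heap contents = [35, 38, 46, 56, 77, 83]
pop() → 35: heap contents = [38, 46, 56, 77, 83]
push(52): heap contents = [38, 46, 52, 56, 77, 83]
push(79): heap contents = [38, 46, 52, 56, 77, 79, 83]
push(20): heap contents = [20, 38, 46, 52, 56, 77, 79, 83]

Answer: 42 40 35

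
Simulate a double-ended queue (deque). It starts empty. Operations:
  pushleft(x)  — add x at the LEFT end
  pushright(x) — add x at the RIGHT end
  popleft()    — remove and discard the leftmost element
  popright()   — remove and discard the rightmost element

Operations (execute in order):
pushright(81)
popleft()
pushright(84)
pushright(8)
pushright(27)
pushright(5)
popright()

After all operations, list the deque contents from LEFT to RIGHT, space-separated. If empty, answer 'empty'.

Answer: 84 8 27

Derivation:
pushright(81): [81]
popleft(): []
pushright(84): [84]
pushright(8): [84, 8]
pushright(27): [84, 8, 27]
pushright(5): [84, 8, 27, 5]
popright(): [84, 8, 27]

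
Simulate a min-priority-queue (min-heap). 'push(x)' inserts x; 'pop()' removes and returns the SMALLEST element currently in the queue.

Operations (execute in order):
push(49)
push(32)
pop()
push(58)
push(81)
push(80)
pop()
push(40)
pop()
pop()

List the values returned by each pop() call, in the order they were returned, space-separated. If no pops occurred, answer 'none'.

Answer: 32 49 40 58

Derivation:
push(49): heap contents = [49]
push(32): heap contents = [32, 49]
pop() → 32: heap contents = [49]
push(58): heap contents = [49, 58]
push(81): heap contents = [49, 58, 81]
push(80): heap contents = [49, 58, 80, 81]
pop() → 49: heap contents = [58, 80, 81]
push(40): heap contents = [40, 58, 80, 81]
pop() → 40: heap contents = [58, 80, 81]
pop() → 58: heap contents = [80, 81]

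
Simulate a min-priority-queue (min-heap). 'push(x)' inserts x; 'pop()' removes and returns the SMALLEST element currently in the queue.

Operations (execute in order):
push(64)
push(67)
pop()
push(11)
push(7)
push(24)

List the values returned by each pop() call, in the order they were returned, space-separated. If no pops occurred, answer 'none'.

Answer: 64

Derivation:
push(64): heap contents = [64]
push(67): heap contents = [64, 67]
pop() → 64: heap contents = [67]
push(11): heap contents = [11, 67]
push(7): heap contents = [7, 11, 67]
push(24): heap contents = [7, 11, 24, 67]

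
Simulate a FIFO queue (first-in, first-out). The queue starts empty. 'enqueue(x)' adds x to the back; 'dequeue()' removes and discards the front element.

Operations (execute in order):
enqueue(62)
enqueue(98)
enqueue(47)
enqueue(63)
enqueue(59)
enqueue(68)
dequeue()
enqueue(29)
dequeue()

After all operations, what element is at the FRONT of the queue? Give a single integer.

enqueue(62): queue = [62]
enqueue(98): queue = [62, 98]
enqueue(47): queue = [62, 98, 47]
enqueue(63): queue = [62, 98, 47, 63]
enqueue(59): queue = [62, 98, 47, 63, 59]
enqueue(68): queue = [62, 98, 47, 63, 59, 68]
dequeue(): queue = [98, 47, 63, 59, 68]
enqueue(29): queue = [98, 47, 63, 59, 68, 29]
dequeue(): queue = [47, 63, 59, 68, 29]

Answer: 47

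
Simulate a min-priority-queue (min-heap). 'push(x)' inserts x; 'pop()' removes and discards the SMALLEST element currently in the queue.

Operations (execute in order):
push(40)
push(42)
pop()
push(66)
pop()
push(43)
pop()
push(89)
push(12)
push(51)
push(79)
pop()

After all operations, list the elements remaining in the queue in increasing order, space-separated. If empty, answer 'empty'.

push(40): heap contents = [40]
push(42): heap contents = [40, 42]
pop() → 40: heap contents = [42]
push(66): heap contents = [42, 66]
pop() → 42: heap contents = [66]
push(43): heap contents = [43, 66]
pop() → 43: heap contents = [66]
push(89): heap contents = [66, 89]
push(12): heap contents = [12, 66, 89]
push(51): heap contents = [12, 51, 66, 89]
push(79): heap contents = [12, 51, 66, 79, 89]
pop() → 12: heap contents = [51, 66, 79, 89]

Answer: 51 66 79 89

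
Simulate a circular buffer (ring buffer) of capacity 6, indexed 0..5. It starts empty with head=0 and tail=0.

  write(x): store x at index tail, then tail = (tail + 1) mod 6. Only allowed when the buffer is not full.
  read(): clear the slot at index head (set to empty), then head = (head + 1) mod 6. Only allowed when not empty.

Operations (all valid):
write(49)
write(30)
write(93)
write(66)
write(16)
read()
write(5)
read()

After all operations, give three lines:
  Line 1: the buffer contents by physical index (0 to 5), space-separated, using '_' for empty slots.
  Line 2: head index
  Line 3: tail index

Answer: _ _ 93 66 16 5
2
0

Derivation:
write(49): buf=[49 _ _ _ _ _], head=0, tail=1, size=1
write(30): buf=[49 30 _ _ _ _], head=0, tail=2, size=2
write(93): buf=[49 30 93 _ _ _], head=0, tail=3, size=3
write(66): buf=[49 30 93 66 _ _], head=0, tail=4, size=4
write(16): buf=[49 30 93 66 16 _], head=0, tail=5, size=5
read(): buf=[_ 30 93 66 16 _], head=1, tail=5, size=4
write(5): buf=[_ 30 93 66 16 5], head=1, tail=0, size=5
read(): buf=[_ _ 93 66 16 5], head=2, tail=0, size=4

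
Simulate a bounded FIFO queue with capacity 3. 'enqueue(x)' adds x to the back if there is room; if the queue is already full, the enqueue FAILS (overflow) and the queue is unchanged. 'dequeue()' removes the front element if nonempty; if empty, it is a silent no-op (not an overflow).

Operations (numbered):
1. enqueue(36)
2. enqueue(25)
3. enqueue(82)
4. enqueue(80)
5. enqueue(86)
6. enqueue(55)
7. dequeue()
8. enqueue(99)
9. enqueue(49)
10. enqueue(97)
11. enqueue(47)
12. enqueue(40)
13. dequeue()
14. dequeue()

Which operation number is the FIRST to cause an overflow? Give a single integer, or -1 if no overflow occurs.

1. enqueue(36): size=1
2. enqueue(25): size=2
3. enqueue(82): size=3
4. enqueue(80): size=3=cap → OVERFLOW (fail)
5. enqueue(86): size=3=cap → OVERFLOW (fail)
6. enqueue(55): size=3=cap → OVERFLOW (fail)
7. dequeue(): size=2
8. enqueue(99): size=3
9. enqueue(49): size=3=cap → OVERFLOW (fail)
10. enqueue(97): size=3=cap → OVERFLOW (fail)
11. enqueue(47): size=3=cap → OVERFLOW (fail)
12. enqueue(40): size=3=cap → OVERFLOW (fail)
13. dequeue(): size=2
14. dequeue(): size=1

Answer: 4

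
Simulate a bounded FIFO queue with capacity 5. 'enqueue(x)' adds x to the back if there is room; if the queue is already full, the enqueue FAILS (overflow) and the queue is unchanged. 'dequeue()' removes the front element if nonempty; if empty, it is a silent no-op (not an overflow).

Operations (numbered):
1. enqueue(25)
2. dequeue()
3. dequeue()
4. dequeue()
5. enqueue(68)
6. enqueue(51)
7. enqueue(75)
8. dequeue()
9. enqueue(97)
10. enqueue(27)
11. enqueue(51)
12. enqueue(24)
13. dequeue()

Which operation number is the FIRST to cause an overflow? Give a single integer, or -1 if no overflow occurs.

Answer: 12

Derivation:
1. enqueue(25): size=1
2. dequeue(): size=0
3. dequeue(): empty, no-op, size=0
4. dequeue(): empty, no-op, size=0
5. enqueue(68): size=1
6. enqueue(51): size=2
7. enqueue(75): size=3
8. dequeue(): size=2
9. enqueue(97): size=3
10. enqueue(27): size=4
11. enqueue(51): size=5
12. enqueue(24): size=5=cap → OVERFLOW (fail)
13. dequeue(): size=4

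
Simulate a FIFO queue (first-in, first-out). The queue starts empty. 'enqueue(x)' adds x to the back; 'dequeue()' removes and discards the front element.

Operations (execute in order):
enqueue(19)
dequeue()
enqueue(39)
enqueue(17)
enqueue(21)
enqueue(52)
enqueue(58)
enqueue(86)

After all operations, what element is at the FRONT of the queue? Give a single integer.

Answer: 39

Derivation:
enqueue(19): queue = [19]
dequeue(): queue = []
enqueue(39): queue = [39]
enqueue(17): queue = [39, 17]
enqueue(21): queue = [39, 17, 21]
enqueue(52): queue = [39, 17, 21, 52]
enqueue(58): queue = [39, 17, 21, 52, 58]
enqueue(86): queue = [39, 17, 21, 52, 58, 86]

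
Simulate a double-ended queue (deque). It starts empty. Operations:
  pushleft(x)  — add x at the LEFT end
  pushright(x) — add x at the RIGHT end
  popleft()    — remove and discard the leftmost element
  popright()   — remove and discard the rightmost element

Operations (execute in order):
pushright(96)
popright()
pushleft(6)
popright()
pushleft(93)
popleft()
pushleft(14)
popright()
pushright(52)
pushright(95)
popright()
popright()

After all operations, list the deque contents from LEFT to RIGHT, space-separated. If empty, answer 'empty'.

Answer: empty

Derivation:
pushright(96): [96]
popright(): []
pushleft(6): [6]
popright(): []
pushleft(93): [93]
popleft(): []
pushleft(14): [14]
popright(): []
pushright(52): [52]
pushright(95): [52, 95]
popright(): [52]
popright(): []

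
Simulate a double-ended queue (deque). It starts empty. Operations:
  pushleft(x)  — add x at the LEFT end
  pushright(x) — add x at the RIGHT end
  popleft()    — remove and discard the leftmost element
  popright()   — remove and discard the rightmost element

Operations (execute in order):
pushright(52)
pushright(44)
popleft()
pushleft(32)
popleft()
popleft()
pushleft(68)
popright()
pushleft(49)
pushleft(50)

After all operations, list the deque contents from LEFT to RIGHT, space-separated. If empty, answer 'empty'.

pushright(52): [52]
pushright(44): [52, 44]
popleft(): [44]
pushleft(32): [32, 44]
popleft(): [44]
popleft(): []
pushleft(68): [68]
popright(): []
pushleft(49): [49]
pushleft(50): [50, 49]

Answer: 50 49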